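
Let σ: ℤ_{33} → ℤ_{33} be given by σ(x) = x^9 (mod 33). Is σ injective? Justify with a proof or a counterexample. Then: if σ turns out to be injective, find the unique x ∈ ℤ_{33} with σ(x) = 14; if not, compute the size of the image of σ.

Computing x^9 mod 33 for each x (by repeated squaring, reducing mod 33 at every step), the values σ(0), σ(1), …, σ(32) are: 0, 1, 17, 15, 25, 20, 24, 19, 29, 27, 10, 11, 12, 28, 26, 3, 31, 2, 30, 7, 5, 21, 22, 23, 6, 4, 14, 9, 13, 8, 18, 16, 32.
Every element of ℤ_{33} appears exactly once in this list, so σ is a bijection, and in particular injective.
Since σ is injective, we read off the preimage of 14 from the same table: σ(26) = 14, so σ⁻¹(14) = 26.

26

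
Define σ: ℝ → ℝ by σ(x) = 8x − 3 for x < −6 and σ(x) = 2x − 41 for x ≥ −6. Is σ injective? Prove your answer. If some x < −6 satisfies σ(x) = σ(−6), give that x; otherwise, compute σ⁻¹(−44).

-25/4

Both pieces are strictly increasing (slopes 8 and 2), so each is injective on its own interval.
The left piece maps (−∞, −6) onto (−∞, −51); the right piece maps [−6, ∞) onto [−53, ∞).
These images overlap. In particular σ(−6) = −53 (right piece), and solving 8x − 3 = −53 on the left piece gives x = −25/4 < −6.
So σ(−25/4) = σ(−6) with −25/4 ≠ −6, and σ is not injective. This x = −25/4 is the requested value below −6.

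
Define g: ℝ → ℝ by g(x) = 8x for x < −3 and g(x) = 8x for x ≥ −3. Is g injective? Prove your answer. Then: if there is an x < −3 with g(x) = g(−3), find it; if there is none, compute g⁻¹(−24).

-3

Both pieces are strictly increasing (slopes 8 and 8), so each is injective on its own interval.
The left piece maps (−∞, −3) onto (−∞, −24); the right piece maps [−3, ∞) onto [−24, ∞).
These images are disjoint, so no value is attained by both pieces. Hence g is injective.
Because the two images are disjoint, no x < −3 has g(x) = g(−3), so we compute g⁻¹(−24): −24 lies in [−24, ∞), so solve 8x = −24: x = (−24 − 0)/8 = −3.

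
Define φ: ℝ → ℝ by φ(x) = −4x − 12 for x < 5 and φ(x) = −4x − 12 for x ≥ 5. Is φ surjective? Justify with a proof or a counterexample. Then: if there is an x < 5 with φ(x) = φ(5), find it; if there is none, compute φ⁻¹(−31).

Both pieces are strictly decreasing (slopes −4 and −4), so each is injective on its own interval.
The left piece maps (−∞, 5) onto (−32, ∞); the right piece maps [5, ∞) onto (−∞, −32].
These images together cover ℝ, so φ is surjective.
Because the two images are disjoint, no x < 5 has φ(x) = φ(5), so we compute φ⁻¹(−31): −31 lies in (−32, ∞), so solve −4x − 12 = −31: x = (−31 + 12)/(−4) = 19/4.

19/4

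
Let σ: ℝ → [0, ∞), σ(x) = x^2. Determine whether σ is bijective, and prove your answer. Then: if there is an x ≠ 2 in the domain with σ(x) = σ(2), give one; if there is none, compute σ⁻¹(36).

σ(2) = 4 = (−2)^2 = σ(−2) (since 2 is even), with 2 ≠ −2. So σ is not injective, hence not bijective.
For the follow-up, such an x exists: taking x = −2 ∈ ℝ gives σ(−2) = 4 = σ(2) with −2 ≠ 2.

-2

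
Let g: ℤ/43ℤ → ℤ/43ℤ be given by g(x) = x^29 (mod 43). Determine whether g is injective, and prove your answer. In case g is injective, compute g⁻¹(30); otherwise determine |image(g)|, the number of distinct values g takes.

Since 43 is prime, the nonzero elements of ℤ/43ℤ form a cyclic group of order 42.
As gcd(29, 42) = 1, raising to the 29th power is a bijection on this group: if a^29 ≡ b^29 then (ab^{−1})^29 = 1, and the only element of order dividing gcd(29, 42) = 1 is 1, so a = b.
With g(0) = 0 this makes g injective on all of ℤ/43ℤ, hence bijective (finite equal-size domain and codomain). In particular g is injective.
Since g is injective, we find the preimage of 30. The inverse of x ↦ x^29 on (ℤ/43ℤ)^× is x ↦ x^29, because 29·29 = 841 = 20·42 + 1 ≡ 1 (mod 42) and x^{42} = 1 for x ≠ 0 (Fermat). So g⁻¹(30) = 30^29 mod 43.
Repeated squaring mod 43: 30^1 ≡ 30, 30^2 ≡ 30² = 900 ≡ 40, 30^4 ≡ 40² = 1600 ≡ 9, 30^8 ≡ 9² = 81 ≡ 38, 30^16 ≡ 38² = 1444 ≡ 25. Since 29 = 16 + 8 + 4 + 1, 30^29 ≡ 25·38·9·30: 25·38 = 950 ≡ 4, then 4·9 = 36, then 36·30 = 1080 ≡ 5. So 30^29 ≡ 5 (mod 43).
Hence g⁻¹(30) = 5.

5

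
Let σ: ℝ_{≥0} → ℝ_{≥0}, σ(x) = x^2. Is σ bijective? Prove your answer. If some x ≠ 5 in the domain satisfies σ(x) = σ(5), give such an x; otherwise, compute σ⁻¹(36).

On ℝ_{≥0}, x ↦ x^2 is strictly increasing (injective) and for any y ∈ ℝ_{≥0} the 2nd root y^{1/2} lies in ℝ_{≥0} (surjective). So σ is bijective.
Since x ↦ x^2 is strictly increasing on ℝ_{≥0}, it is injective there, so no x ≠ 5 in the domain has σ(x) = σ(5). We therefore compute σ⁻¹(36) = 36^{1/2} = 6 (indeed 6^2 = 36).

6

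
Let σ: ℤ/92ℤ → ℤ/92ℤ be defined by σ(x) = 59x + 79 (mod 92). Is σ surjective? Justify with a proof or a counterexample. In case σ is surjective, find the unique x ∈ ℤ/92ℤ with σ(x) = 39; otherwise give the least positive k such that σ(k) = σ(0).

By definition, surjectivity means every element of the codomain has a preimage under σ.
Since gcd(59, 92) = 1, 59 is invertible modulo 92. Euclid's algorithm: 92 = 1·59 + 33, 59 = 1·33 + 26, 33 = 1·26 + 7, 26 = 3·7 + 5, 7 = 1·5 + 2, 5 = 2·2 + 1; back-substituting gives 1 = 39·59 − 25·92, so 59⁻¹ ≡ 39 (mod 92).
Then y ↦ 39(y − 79) is a two-sided inverse to σ, so every y ∈ ℤ/92ℤ has a preimage.
Therefore σ is surjective.
Since σ is surjective, we compute σ⁻¹(39): solve 59x + 79 ≡ 39 (mod 92), i.e. 59x ≡ 52 (mod 92).
Multiplying by 59⁻¹ = 39 gives x ≡ 39·52 = 2028 = 22·92 + 4 ≡ 4 (mod 92).
Check: σ(4) = 59·4 + 79 = 315 = 3·92 + 39 ≡ 39 (mod 92).

4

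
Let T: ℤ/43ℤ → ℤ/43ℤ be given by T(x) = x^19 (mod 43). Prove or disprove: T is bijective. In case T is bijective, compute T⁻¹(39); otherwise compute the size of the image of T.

Since 43 is prime, the nonzero elements of ℤ/43ℤ form a cyclic group of order 42.
As gcd(19, 42) = 1, raising to the 19th power is a bijection on this group: if x_1^19 ≡ x_2^19 then (x_1x_2^{−1})^19 = 1, and the only element of order dividing gcd(19, 42) = 1 is 1, so x_1 = x_2.
With T(0) = 0 this makes T injective on all of ℤ/43ℤ, hence bijective (finite equal-size domain and codomain). In particular T is bijective.
Since T is bijective, we find the preimage of 39. The inverse of x ↦ x^19 on (ℤ/43ℤ)^× is x ↦ x^31, because 19·31 = 589 = 14·42 + 1 ≡ 1 (mod 42) and x^{42} = 1 for x ≠ 0 (Fermat). So T⁻¹(39) = 39^31 mod 43.
Repeated squaring mod 43: 39^1 ≡ 39, 39^2 ≡ 39² = 1521 ≡ 16, 39^4 ≡ 16² = 256 ≡ 41, 39^8 ≡ 41² = 1681 ≡ 4, 39^16 ≡ 4² = 16. Since 31 = 16 + 8 + 4 + 2 + 1, 39^31 ≡ 16·4·41·16·39: 16·4 = 64 ≡ 21, then 21·41 = 861 ≡ 1, then 1·16 = 16, then 16·39 = 624 ≡ 22. So 39^31 ≡ 22 (mod 43).
Hence T⁻¹(39) = 22.

22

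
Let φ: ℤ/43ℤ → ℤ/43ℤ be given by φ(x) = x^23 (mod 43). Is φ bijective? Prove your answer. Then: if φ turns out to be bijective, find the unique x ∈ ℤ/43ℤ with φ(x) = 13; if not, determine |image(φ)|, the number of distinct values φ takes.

Since 43 is prime, the nonzero elements of ℤ/43ℤ form a cyclic group of order 42.
As gcd(23, 42) = 1, raising to the 23rd power is a bijection on this group: if u^23 ≡ v^23 then (uv^{−1})^23 = 1, and the only element of order dividing gcd(23, 42) = 1 is 1, so u = v.
With φ(0) = 0 this makes φ injective on all of ℤ/43ℤ, hence bijective (finite equal-size domain and codomain). In particular φ is bijective.
Since φ is bijective, we find the preimage of 13. The inverse of x ↦ x^23 on (ℤ/43ℤ)^× is x ↦ x^11, because 23·11 = 253 = 6·42 + 1 ≡ 1 (mod 42) and x^{42} = 1 for x ≠ 0 (Fermat). So φ⁻¹(13) = 13^11 mod 43.
Repeated squaring mod 43: 13^1 ≡ 13, 13^2 ≡ 13² = 169 ≡ 40, 13^4 ≡ 40² = 1600 ≡ 9, 13^8 ≡ 9² = 81 ≡ 38. Since 11 = 8 + 2 + 1, 13^11 ≡ 38·40·13: 38·40 = 1520 ≡ 15, then 15·13 = 195 ≡ 23. So 13^11 ≡ 23 (mod 43).
Hence φ⁻¹(13) = 23.

23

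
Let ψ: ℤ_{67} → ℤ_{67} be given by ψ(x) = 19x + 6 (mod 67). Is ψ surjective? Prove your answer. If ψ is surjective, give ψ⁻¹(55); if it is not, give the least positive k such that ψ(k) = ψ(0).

59

Recall: ψ is surjective if every y in the codomain equals ψ(x) for some x in the domain.
Since gcd(19, 67) = 1, 19 is invertible modulo 67. Euclid's algorithm: 67 = 3·19 + 10, 19 = 1·10 + 9, 10 = 1·9 + 1; back-substituting gives 1 = 60·19 − 17·67, so 19⁻¹ ≡ 60 (mod 67).
For any y ∈ ℤ_{67}, x = 60(y − 6) mod 67 satisfies ψ(x) = 19·60(y − 6) + 6 ≡ y (since 19·60 ≡ 1 mod 67). So every y has a preimage.
Thus ψ is surjective.
Since ψ is surjective, we find ψ⁻¹(55): we need 19x ≡ 55 − 6 ≡ 49 (mod 67). Using 19⁻¹ = 60: x ≡ 60·49 = 2940 = 43·67 + 59, so x = 59.
Check: ψ(59) = 19·59 + 6 = 1127 = 16·67 + 55 ≡ 55 (mod 67).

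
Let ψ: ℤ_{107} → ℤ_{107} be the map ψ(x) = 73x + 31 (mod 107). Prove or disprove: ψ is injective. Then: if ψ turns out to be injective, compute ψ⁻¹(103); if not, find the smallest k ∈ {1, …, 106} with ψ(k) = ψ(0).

86

If ψ(a) = ψ(b), then 73a ≡ 73b (mod 107). Because gcd(73, 107) = 1, we may cancel 73 to get a ≡ b (mod 107).
Hence ψ is injective.
We now compute 73⁻¹ mod 107 explicitly. Euclid's algorithm: 107 = 1·73 + 34, 73 = 2·34 + 5, 34 = 6·5 + 4, 5 = 1·4 + 1; back-substituting gives 1 = 22·73 − 15·107, so 73⁻¹ ≡ 22 (mod 107).
Since ψ is injective, we find ψ⁻¹(103): we need 73x ≡ 103 − 31 ≡ 72 (mod 107). Using 73⁻¹ = 22: x ≡ 22·72 = 1584 = 14·107 + 86, so x = 86.
Check: ψ(86) = 73·86 + 31 = 6309 = 58·107 + 103 ≡ 103 (mod 107).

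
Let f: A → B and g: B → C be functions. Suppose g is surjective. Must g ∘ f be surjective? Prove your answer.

not surjective

No. Take A = {0}, B = C = {0, 1, 2, 3, 4}, f(0) = 0, and g = identity (surjective).
Then (g ∘ f)(0) = 0, and 4 ∈ C has no preimage under g ∘ f, so g ∘ f is not surjective.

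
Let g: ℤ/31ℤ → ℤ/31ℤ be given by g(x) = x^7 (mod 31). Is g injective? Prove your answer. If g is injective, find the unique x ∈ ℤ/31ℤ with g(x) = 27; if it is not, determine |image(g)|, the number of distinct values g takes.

Since 31 is prime, the nonzero elements of ℤ/31ℤ form a cyclic group of order 30.
As gcd(7, 30) = 1, raising to the 7th power is a bijection on this group: if s^7 ≡ t^7 then (st^{−1})^7 = 1, and the only element of order dividing gcd(7, 30) = 1 is 1, so s = t.
With g(0) = 0 this makes g injective on all of ℤ/31ℤ, hence bijective (finite equal-size domain and codomain). In particular g is injective.
Since g is injective, we find the preimage of 27. The inverse of x ↦ x^7 on (ℤ/31ℤ)^× is x ↦ x^13, because 7·13 = 91 = 3·30 + 1 ≡ 1 (mod 30) and x^{30} = 1 for x ≠ 0 (Fermat). So g⁻¹(27) = 27^13 mod 31.
Repeated squaring mod 31: 27^1 ≡ 27, 27^2 ≡ 27² = 729 ≡ 16, 27^4 ≡ 16² = 256 ≡ 8, 27^8 ≡ 8² = 64 ≡ 2. Since 13 = 8 + 4 + 1, 27^13 ≡ 2·8·27: 2·8 = 16, then 16·27 = 432 ≡ 29. So 27^13 ≡ 29 (mod 31).
Hence g⁻¹(27) = 29.

29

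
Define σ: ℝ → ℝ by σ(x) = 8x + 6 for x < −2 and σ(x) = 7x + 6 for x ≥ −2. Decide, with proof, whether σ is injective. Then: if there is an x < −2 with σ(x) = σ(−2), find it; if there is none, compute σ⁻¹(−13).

Both pieces are strictly increasing (slopes 8 and 7), so each is injective on its own interval.
The left piece maps (−∞, −2) onto (−∞, −10); the right piece maps [−2, ∞) onto [−8, ∞).
These images are disjoint, so no value is attained by both pieces. Therefore σ is injective.
Because the two images are disjoint, no x < −2 has σ(x) = σ(−2), so we compute σ⁻¹(−13): −13 lies in (−∞, −10), so solve 8x + 6 = −13: x = (−13 − 6)/8 = −19/8.

-19/8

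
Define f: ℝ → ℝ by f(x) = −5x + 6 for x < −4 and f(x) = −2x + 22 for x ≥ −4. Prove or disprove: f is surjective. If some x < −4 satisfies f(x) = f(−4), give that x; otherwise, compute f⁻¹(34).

-24/5

Both pieces are strictly decreasing (slopes −5 and −2), so each is injective on its own interval.
The left piece maps (−∞, −4) onto (26, ∞); the right piece maps [−4, ∞) onto (−∞, 30].
The union (26, ∞) ∪ (−∞, 30] covers ℝ, so f is surjective.
For the follow-up: the images overlap, so an x < −4 with f(x) = f(−4) exists. f(−4) = 30; solving −5x + 6 = 30 for x < −4 gives x = (30 − 6)/(−5) = −24/5.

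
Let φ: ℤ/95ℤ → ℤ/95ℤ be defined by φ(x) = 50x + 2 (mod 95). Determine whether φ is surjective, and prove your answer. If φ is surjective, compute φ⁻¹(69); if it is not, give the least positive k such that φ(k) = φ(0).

19

Since gcd(50, 95) = 5, we have 50x ≡ 0 (mod 5) for all x, so φ(x) ≡ 2 (mod 5).
But 0 ≢ 2 (mod 5), so 0 ∈ ℤ/95ℤ has no preimage. Hence φ is not surjective.
Since φ is not surjective, we find the least positive k with φ(k) = φ(0): this means 50k ≡ 0 (mod 95), i.e. 95 ∣ 50k. Since gcd(50, 95) = 5, dividing through by 5 this holds exactly when 19 ∣ 10k, and as gcd(10, 19) = 1, exactly when 19 ∣ k.
The smallest positive such k is 19.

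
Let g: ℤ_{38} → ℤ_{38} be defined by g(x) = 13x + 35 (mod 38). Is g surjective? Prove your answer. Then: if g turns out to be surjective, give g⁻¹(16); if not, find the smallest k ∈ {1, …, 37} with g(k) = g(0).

Since gcd(13, 38) = 1, 13 is invertible modulo 38. Euclid's algorithm: 38 = 2·13 + 12, 13 = 1·12 + 1; back-substituting gives 1 = 3·13 − 1·38, so 13⁻¹ ≡ 3 (mod 38).
For any y ∈ ℤ_{38}, x = 3(y − 35) mod 38 satisfies g(x) = 13·3(y − 35) + 35 ≡ y (since 13·3 ≡ 1 mod 38). So every y has a preimage.
Thus g is surjective.
Since g is surjective, we find g⁻¹(16): we need 13x ≡ 16 − 35 ≡ 19 (mod 38). Using 13⁻¹ = 3: x ≡ 3·19 = 57 = 1·38 + 19, so x = 19.
Check: g(19) = 13·19 + 35 = 282 = 7·38 + 16 ≡ 16 (mod 38).

19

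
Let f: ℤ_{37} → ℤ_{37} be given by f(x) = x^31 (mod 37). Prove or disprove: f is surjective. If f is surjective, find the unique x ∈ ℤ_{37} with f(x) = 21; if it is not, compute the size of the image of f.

Since 37 is prime, the nonzero elements of ℤ_{37} form a cyclic group of order 36.
As gcd(31, 36) = 1, raising to the 31st power is a bijection on this group: if a^31 ≡ b^31 then (ab^{−1})^31 = 1, and the only element of order dividing gcd(31, 36) = 1 is 1, so a = b.
With f(0) = 0 this makes f injective on all of ℤ_{37}, hence bijective (finite equal-size domain and codomain). In particular f is surjective.
Since f is surjective, we find the preimage of 21. The inverse of x ↦ x^31 on (ℤ_{37})^× is x ↦ x^7, because 31·7 = 217 = 6·36 + 1 ≡ 1 (mod 36) and x^{36} = 1 for x ≠ 0 (Fermat). So f⁻¹(21) = 21^7 mod 37.
Repeated squaring mod 37: 21^1 ≡ 21, 21^2 ≡ 21² = 441 ≡ 34, 21^4 ≡ 34² = 1156 ≡ 9. Since 7 = 4 + 2 + 1, 21^7 ≡ 9·34·21: 9·34 = 306 ≡ 10, then 10·21 = 210 ≡ 25. So 21^7 ≡ 25 (mod 37).
Hence f⁻¹(21) = 25.

25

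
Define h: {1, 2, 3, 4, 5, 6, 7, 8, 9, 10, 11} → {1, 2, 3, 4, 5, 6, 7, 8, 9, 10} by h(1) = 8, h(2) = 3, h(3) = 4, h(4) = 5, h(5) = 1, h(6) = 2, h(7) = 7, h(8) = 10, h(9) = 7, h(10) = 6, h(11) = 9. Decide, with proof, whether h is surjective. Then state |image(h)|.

Every element of the codomain has a preimage: 1 = h(5), 2 = h(6), 3 = h(2), 4 = h(3), 5 = h(4), 6 = h(10), 7 = h(7), 8 = h(1), 9 = h(11), 10 = h(8).
So h is surjective.
The image of h is {1, 2, 3, 4, 5, 6, 7, 8, 9, 10}, which has 10 elements.

10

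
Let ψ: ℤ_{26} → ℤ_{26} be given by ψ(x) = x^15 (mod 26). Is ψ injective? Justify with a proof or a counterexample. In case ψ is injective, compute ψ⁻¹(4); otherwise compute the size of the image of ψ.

ψ(1) = 1^15 = 1.
ψ(3): Repeated squaring mod 26: 3^1 ≡ 3, 3^2 ≡ 3² = 9, 3^4 ≡ 9² = 81 ≡ 3, 3^8 ≡ 3² = 9. Since 15 = 8 + 4 + 2 + 1, 3^15 ≡ 9·3·9·3: 9·3 = 27 ≡ 1, then 1·9 = 9, then 9·3 = 27 ≡ 1. So 3^15 ≡ 1 (mod 26).
So ψ(1) = ψ(3) = 1 while 1 ≠ 3, therefore ψ is not injective.
Since ψ is not injective, we determine |image(ψ)|. Computing x^15 mod 26 for each x (by repeated squaring, reducing mod 26 at every step), the values ψ(0), ψ(1), …, ψ(25) are: 0, 1, 8, 1, 12, 21, 8, 5, 18, 1, 12, 5, 12, 13, 14, 21, 14, 25, 8, 21, 18, 5, 14, 25, 18, 25.
The distinct values are {0, 1, 5, 8, 12, 13, 14, 18, 21, 25}; there are 10 of them.

10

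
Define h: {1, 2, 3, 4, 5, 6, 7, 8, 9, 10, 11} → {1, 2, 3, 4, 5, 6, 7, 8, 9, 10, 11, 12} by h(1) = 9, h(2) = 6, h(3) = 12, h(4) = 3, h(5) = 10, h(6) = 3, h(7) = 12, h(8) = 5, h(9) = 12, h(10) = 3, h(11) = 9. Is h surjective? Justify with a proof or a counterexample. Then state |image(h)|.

No element maps to 1, so h is not surjective.
The image of h is {3, 5, 6, 9, 10, 12}, which has 6 elements.

6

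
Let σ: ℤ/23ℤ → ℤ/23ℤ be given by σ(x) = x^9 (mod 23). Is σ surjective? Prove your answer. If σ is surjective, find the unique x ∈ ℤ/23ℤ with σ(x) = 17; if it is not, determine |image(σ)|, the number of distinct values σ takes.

Since 23 is prime, the nonzero elements of ℤ/23ℤ form a cyclic group of order 22.
As gcd(9, 22) = 1, raising to the 9th power is a bijection on this group: if a^9 ≡ b^9 then (ab^{−1})^9 = 1, and the only element of order dividing gcd(9, 22) = 1 is 1, so a = b.
With σ(0) = 0 this makes σ injective on all of ℤ/23ℤ, hence bijective (finite equal-size domain and codomain). In particular σ is surjective.
Since σ is surjective, we find the preimage of 17. The inverse of x ↦ x^9 on (ℤ/23ℤ)^× is x ↦ x^5, because 9·5 = 45 = 2·22 + 1 ≡ 1 (mod 22) and x^{22} = 1 for x ≠ 0 (Fermat). So σ⁻¹(17) = 17^5 mod 23.
Repeated squaring mod 23: 17^1 ≡ 17, 17^2 ≡ 17² = 289 ≡ 13, 17^4 ≡ 13² = 169 ≡ 8. Since 5 = 4 + 1, 17^5 ≡ 8·17: 8·17 = 136 ≡ 21. So 17^5 ≡ 21 (mod 23).
Hence σ⁻¹(17) = 21.

21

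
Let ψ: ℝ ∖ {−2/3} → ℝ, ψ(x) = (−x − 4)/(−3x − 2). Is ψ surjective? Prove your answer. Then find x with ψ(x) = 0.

If ψ(x) = 1/3, cross-multiplying gives −3(−x − 4) = −1(−3x − 2), which simplifies to 12 = 2 — false.  So 1/3 has no preimage and ψ is not surjective.
Solving ψ(x) = 0: cross-multiplying gives −x − 4 = 0(−3x − 2), which rearranges to −1x = 4, so x = −4.

-4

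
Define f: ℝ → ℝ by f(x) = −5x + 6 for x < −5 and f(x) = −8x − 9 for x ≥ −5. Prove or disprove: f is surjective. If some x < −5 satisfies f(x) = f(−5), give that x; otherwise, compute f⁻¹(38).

Both pieces are strictly decreasing (slopes −5 and −8), so each is injective on its own interval.
The left piece maps (−∞, −5) onto (31, ∞); the right piece maps [−5, ∞) onto (−∞, 31].
These images together cover ℝ, so f is surjective.
Because the two images are disjoint, no x < −5 has f(x) = f(−5), so we compute f⁻¹(38): 38 lies in (31, ∞), so solve −5x + 6 = 38: x = (38 − 6)/(−5) = −32/5.

-32/5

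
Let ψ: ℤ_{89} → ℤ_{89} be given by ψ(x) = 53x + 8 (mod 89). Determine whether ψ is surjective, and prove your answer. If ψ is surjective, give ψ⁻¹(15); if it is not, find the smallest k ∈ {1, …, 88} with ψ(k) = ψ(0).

27

By definition, surjectivity means every element of the codomain has a preimage under ψ.
Since gcd(53, 89) = 1, 53 is invertible modulo 89. Euclid's algorithm: 89 = 1·53 + 36, 53 = 1·36 + 17, 36 = 2·17 + 2, 17 = 8·2 + 1; back-substituting gives 1 = 42·53 − 25·89, so 53⁻¹ ≡ 42 (mod 89).
Then y ↦ 42(y − 8) is a two-sided inverse to ψ, so every y ∈ ℤ_{89} has a preimage.
Thus ψ is surjective.
Since ψ is surjective, we compute ψ⁻¹(15): solve 53x + 8 ≡ 15 (mod 89), i.e. 53x ≡ 7 (mod 89).
Multiplying by 53⁻¹ = 42 gives x ≡ 42·7 = 294 = 3·89 + 27 ≡ 27 (mod 89).
Check: ψ(27) = 53·27 + 8 = 1439 = 16·89 + 15 ≡ 15 (mod 89).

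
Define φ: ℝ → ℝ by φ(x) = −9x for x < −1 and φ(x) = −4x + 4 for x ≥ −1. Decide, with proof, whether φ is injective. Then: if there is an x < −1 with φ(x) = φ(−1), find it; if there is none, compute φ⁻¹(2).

Both pieces are strictly decreasing (slopes −9 and −4), so each is injective on its own interval.
The left piece maps (−∞, −1) onto (9, ∞); the right piece maps [−1, ∞) onto (−∞, 8].
These images are disjoint, so no value is attained by both pieces. Hence φ is injective.
Because the two images are disjoint, no x < −1 has φ(x) = φ(−1), so we compute φ⁻¹(2): 2 lies in (−∞, 8], so solve −4x + 4 = 2: x = (2 − 4)/(−4) = 1/2.

1/2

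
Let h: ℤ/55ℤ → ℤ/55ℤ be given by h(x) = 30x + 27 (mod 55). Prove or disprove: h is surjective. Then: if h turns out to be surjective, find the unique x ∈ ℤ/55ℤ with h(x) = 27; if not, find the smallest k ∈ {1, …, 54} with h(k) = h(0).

By definition, surjectivity means every element of the codomain has a preimage under h.
Since gcd(30, 55) = 5, we have 30x ≡ 0 (mod 5) for all x, so h(x) ≡ 2 (mod 5).
But 0 ≢ 2 (mod 5), so 0 ∈ ℤ/55ℤ has no preimage. Thus h is not surjective.
Since h is not surjective, we find the least positive k with h(k) = h(0): this means 30k ≡ 0 (mod 55), i.e. 55 ∣ 30k. Since gcd(30, 55) = 5, dividing through by 5 this holds exactly when 11 ∣ 6k, and as gcd(6, 11) = 1, exactly when 11 ∣ k.
The smallest positive such k is 11.

11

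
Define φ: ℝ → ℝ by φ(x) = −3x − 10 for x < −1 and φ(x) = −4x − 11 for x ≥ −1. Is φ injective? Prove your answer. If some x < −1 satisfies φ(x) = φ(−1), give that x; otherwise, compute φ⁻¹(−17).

Both pieces are strictly decreasing (slopes −3 and −4), so each is injective on its own interval.
The left piece maps (−∞, −1) onto (−7, ∞); the right piece maps [−1, ∞) onto (−∞, −7].
These images are disjoint, so no value is attained by both pieces. Thus φ is injective.
Because the two images are disjoint, no x < −1 has φ(x) = φ(−1), so we compute φ⁻¹(−17): −17 lies in (−∞, −7], so solve −4x − 11 = −17: x = (−17 + 11)/(−4) = 3/2.

3/2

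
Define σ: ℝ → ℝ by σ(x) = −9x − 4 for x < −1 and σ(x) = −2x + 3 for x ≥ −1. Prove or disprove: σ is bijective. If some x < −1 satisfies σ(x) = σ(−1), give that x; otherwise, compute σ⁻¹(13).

Both pieces are strictly decreasing (slopes −9 and −2), so each is injective on its own interval.
The left piece maps (−∞, −1) onto (5, ∞); the right piece maps [−1, ∞) onto (−∞, 5].
Since 5 = 5, the images partition ℝ: σ is injective and surjective, hence bijective.
Because the two images are disjoint, no x < −1 has σ(x) = σ(−1), so we compute σ⁻¹(13): 13 lies in (5, ∞), so solve −9x − 4 = 13: x = (13 + 4)/(−9) = −17/9.

-17/9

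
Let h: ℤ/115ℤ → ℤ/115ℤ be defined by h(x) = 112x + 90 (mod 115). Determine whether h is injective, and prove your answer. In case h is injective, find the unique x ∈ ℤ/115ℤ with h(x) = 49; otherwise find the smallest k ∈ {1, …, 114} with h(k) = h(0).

52

Suppose h(s) = h(t) in ℤ/115ℤ. Then 112s + 90 ≡ 112t + 90 (mod 115), therefore 112(s − t) ≡ 0 (mod 115).
Since gcd(112, 115) = 1, 112 is invertible modulo 115, therefore s − t ≡ 0 (mod 115), i.e. s = t.
Thus h is injective.
We now compute 112⁻¹ mod 115 explicitly. Euclid's algorithm: 115 = 1·112 + 3, 112 = 37·3 + 1; back-substituting gives 1 = 38·112 − 37·115, so 112⁻¹ ≡ 38 (mod 115).
Since h is injective, we find h⁻¹(49): we need 112x ≡ 49 − 90 ≡ 74 (mod 115). Using 112⁻¹ = 38: x ≡ 38·74 = 2812 = 24·115 + 52, so x = 52.
Check: h(52) = 112·52 + 90 = 5914 = 51·115 + 49 ≡ 49 (mod 115).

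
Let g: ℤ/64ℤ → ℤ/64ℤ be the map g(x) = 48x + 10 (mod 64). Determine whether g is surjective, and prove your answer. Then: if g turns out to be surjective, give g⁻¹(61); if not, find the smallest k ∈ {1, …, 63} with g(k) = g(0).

Recall: g is surjective if every y in the codomain equals g(x) for some x in the domain.
Since gcd(48, 64) = 16, we have 48x ≡ 0 (mod 16) for all x, so g(x) ≡ 10 (mod 16).
But 0 ≢ 10 (mod 16), so 0 ∈ ℤ/64ℤ has no preimage. So g is not surjective.
Since g is not surjective, we find the least positive k with g(k) = g(0): this means 48k ≡ 0 (mod 64), i.e. 64 ∣ 48k. Since gcd(48, 64) = 16, dividing through by 16 this holds exactly when 4 ∣ 3k, and as gcd(3, 4) = 1, exactly when 4 ∣ k.
The smallest positive such k is 4.

4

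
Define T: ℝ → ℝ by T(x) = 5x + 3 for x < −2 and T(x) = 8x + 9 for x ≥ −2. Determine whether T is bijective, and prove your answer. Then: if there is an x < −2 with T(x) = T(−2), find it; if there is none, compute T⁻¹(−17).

Both pieces are strictly increasing (slopes 5 and 8), so each is injective on its own interval.
The left piece maps (−∞, −2) onto (−∞, −7); the right piece maps [−2, ∞) onto [−7, ∞).
Since −7 = −7, the images partition ℝ: T is injective and surjective, hence bijective.
Because the two images are disjoint, no x < −2 has T(x) = T(−2), so we compute T⁻¹(−17): −17 lies in (−∞, −7), so solve 5x + 3 = −17: x = (−17 − 3)/5 = −4.

-4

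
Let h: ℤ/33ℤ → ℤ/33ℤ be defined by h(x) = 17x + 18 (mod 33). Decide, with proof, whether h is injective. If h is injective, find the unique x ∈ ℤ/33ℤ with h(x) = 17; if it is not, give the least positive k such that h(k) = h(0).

Recall that injectivity means: for all a, b in the domain, h(a) = h(b) implies a = b.
Suppose h(a) = h(b) in ℤ/33ℤ. Then 17a + 18 ≡ 17b + 18 (mod 33), thus 17(a − b) ≡ 0 (mod 33).
Since gcd(17, 33) = 1, 17 is invertible modulo 33, hence a − b ≡ 0 (mod 33), i.e. a = b.
Hence h is injective.
We now compute 17⁻¹ mod 33 explicitly. Euclid's algorithm: 33 = 1·17 + 16, 17 = 1·16 + 1; back-substituting gives 1 = 2·17 − 1·33, so 17⁻¹ ≡ 2 (mod 33).
Since h is injective, we find h⁻¹(17): we need 17x ≡ 17 − 18 ≡ 32 (mod 33). Using 17⁻¹ = 2: x ≡ 2·32 = 64 = 1·33 + 31, so x = 31.
Check: h(31) = 17·31 + 18 = 545 = 16·33 + 17 ≡ 17 (mod 33).

31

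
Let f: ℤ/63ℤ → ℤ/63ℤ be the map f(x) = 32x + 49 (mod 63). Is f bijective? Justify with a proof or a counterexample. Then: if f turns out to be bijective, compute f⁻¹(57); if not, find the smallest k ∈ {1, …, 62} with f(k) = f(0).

16

If f(x_1) = f(x_2), then 32x_1 ≡ 32x_2 (mod 63). Because gcd(32, 63) = 1, we may cancel 32 to get x_1 ≡ x_2 (mod 63).
We now compute 32⁻¹ mod 63 explicitly. Euclid's algorithm: 63 = 1·32 + 31, 32 = 1·31 + 1; back-substituting gives 1 = 2·32 − 1·63, so 32⁻¹ ≡ 2 (mod 63).
Then y ↦ 2(y − 49) is a two-sided inverse to f, so every y ∈ ℤ/63ℤ has a preimage.
Thus f is bijective.
Since f is bijective, we find f⁻¹(57): we need 32x ≡ 57 − 49 ≡ 8 (mod 63). Using 32⁻¹ = 2: x ≡ 2·8 = 16, so x = 16.
Check: f(16) = 32·16 + 49 = 561 = 8·63 + 57 ≡ 57 (mod 63).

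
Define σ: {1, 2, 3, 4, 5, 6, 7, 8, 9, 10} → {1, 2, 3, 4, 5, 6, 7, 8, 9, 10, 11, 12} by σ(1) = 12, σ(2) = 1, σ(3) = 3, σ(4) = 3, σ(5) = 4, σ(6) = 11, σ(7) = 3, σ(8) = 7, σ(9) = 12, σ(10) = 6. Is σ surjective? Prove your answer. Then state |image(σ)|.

7

No element maps to 2, so σ is not surjective.
The image of σ is {1, 3, 4, 6, 7, 11, 12}, which has 7 elements.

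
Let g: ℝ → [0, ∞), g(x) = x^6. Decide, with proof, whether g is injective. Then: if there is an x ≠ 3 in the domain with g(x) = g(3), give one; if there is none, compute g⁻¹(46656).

g(3) = 729 = (−3)^6 = g(−3) (since 6 is even), with 3 ≠ −3. So g is not injective.
For the follow-up, such an x exists: taking x = −3 ∈ ℝ gives g(−3) = 729 = g(3) with −3 ≠ 3.

-3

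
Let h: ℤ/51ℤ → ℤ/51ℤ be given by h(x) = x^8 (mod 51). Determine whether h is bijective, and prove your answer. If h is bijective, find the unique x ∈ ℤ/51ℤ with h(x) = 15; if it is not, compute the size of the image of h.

6

h(1) = 1^8 = 1.
h(2): Repeated squaring mod 51: 2^1 ≡ 2, 2^2 ≡ 2² = 4, 2^4 ≡ 4² = 16, 2^8 ≡ 16² = 256 ≡ 1. So 2^8 ≡ 1 (mod 51).
So h(1) = h(2) = 1 while 1 ≠ 2, hence h is not injective, hence not bijective.
Since h is not bijective, we determine |image(h)|. Computing x^8 mod 51 for each x (by repeated squaring, reducing mod 51 at every step), the values h(0), h(1), …, h(50) are: 0, 1, 1, 33, 1, 16, 33, 16, 1, 18, 16, 16, 33, 1, 16, 18, 1, 34, 18, 1, 16, 18, 16, 16, 33, 1, 1, 33, 16, 16, 18, 16, 1, 18, 34, 1, 18, 16, 1, 33, 16, 16, 18, 1, 16, 33, 16, 1, 33, 1, 1.
The distinct values are {0, 1, 16, 18, 33, 34}; there are 6 of them.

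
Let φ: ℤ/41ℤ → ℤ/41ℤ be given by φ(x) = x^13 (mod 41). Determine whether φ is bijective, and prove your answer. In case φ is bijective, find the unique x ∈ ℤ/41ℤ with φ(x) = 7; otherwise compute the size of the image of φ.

11

Since 41 is prime, the nonzero elements of ℤ/41ℤ form a cyclic group of order 40.
As gcd(13, 40) = 1, raising to the 13th power is a bijection on this group: if s^13 ≡ t^13 then (st^{−1})^13 = 1, and the only element of order dividing gcd(13, 40) = 1 is 1, so s = t.
With φ(0) = 0 this makes φ injective on all of ℤ/41ℤ, hence bijective (finite equal-size domain and codomain). In particular φ is bijective.
Since φ is bijective, we find the preimage of 7. The inverse of x ↦ x^13 on (ℤ/41ℤ)^× is x ↦ x^37, because 13·37 = 481 = 12·40 + 1 ≡ 1 (mod 40) and x^{40} = 1 for x ≠ 0 (Fermat). So φ⁻¹(7) = 7^37 mod 41.
Repeated squaring mod 41: 7^1 ≡ 7, 7^2 ≡ 7² = 49 ≡ 8, 7^4 ≡ 8² = 64 ≡ 23, 7^8 ≡ 23² = 529 ≡ 37, 7^16 ≡ 37² = 1369 ≡ 16, 7^32 ≡ 16² = 256 ≡ 10. Since 37 = 32 + 4 + 1, 7^37 ≡ 10·23·7: 10·23 = 230 ≡ 25, then 25·7 = 175 ≡ 11. So 7^37 ≡ 11 (mod 41).
Hence φ⁻¹(7) = 11.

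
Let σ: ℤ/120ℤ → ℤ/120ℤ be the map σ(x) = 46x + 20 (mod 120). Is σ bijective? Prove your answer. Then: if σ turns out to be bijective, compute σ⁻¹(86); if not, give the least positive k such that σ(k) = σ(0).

60

Recall: injectivity means: for all x_1, x_2 in the domain, σ(x_1) = σ(x_2) implies x_1 = x_2.
We have gcd(46, 120) = 2 > 1. Taking x_1 = 0 and x_2 = 60: σ(0) = 20 and σ(60) = 46·60 + 20 = 2780 ≡ 20 (mod 120).
So σ(0) = σ(60) while 0 ≠ 60, hence σ is not injective, hence not bijective.
Since σ is not bijective, we find the least positive k with σ(k) = σ(0): this means 46k ≡ 0 (mod 120), i.e. 120 ∣ 46k. Since gcd(46, 120) = 2, dividing through by 2 this holds exactly when 60 ∣ 23k, and as gcd(23, 60) = 1, exactly when 60 ∣ k.
The smallest positive such k is 60.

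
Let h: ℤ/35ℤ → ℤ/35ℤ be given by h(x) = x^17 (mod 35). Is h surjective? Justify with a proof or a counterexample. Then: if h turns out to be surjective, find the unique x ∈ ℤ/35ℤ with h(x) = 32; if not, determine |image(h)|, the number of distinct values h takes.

Computing x^17 mod 35 for each x (by repeated squaring, reducing mod 35 at every step), the values h(0), h(1), …, h(34) are: 0, 1, 32, 33, 9, 10, 6, 7, 8, 4, 5, 16, 17, 13, 14, 15, 11, 12, 23, 24, 20, 21, 22, 18, 19, 30, 31, 27, 28, 29, 25, 26, 2, 3, 34.
Every element of ℤ/35ℤ appears exactly once in this list, so h is a bijection, and in particular surjective.
Since h is surjective, we read off the preimage of 32 from the same table: h(2) = 32, so h⁻¹(32) = 2.

2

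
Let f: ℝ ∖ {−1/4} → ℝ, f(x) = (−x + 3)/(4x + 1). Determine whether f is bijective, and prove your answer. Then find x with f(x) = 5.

-2/21

If f(x) = −1/4, cross-multiplying gives 4(−x + 3) = −1(4x + 1), which simplifies to 12 = −1 — false.  So −1/4 has no preimage and f is not surjective.
So f is not bijective.
Solving f(x) = 5: cross-multiplying gives −x + 3 = 5(4x + 1), which rearranges to −21x = 2, so x = −2/21.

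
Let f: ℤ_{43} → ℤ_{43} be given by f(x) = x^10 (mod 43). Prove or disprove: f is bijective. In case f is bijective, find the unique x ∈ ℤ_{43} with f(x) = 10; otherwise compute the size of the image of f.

22

f(21): Repeated squaring mod 43: 21^1 ≡ 21, 21^2 ≡ 21² = 441 ≡ 11, 21^4 ≡ 11² = 121 ≡ 35, 21^8 ≡ 35² = 1225 ≡ 21. Since 10 = 8 + 2, 21^10 ≡ 21·11: 21·11 = 231 ≡ 16. So 21^10 ≡ 16 (mod 43).
f(22): Repeated squaring mod 43: 22^1 ≡ 22, 22^2 ≡ 22² = 484 ≡ 11, 22^4 ≡ 11² = 121 ≡ 35, 22^8 ≡ 35² = 1225 ≡ 21. Since 10 = 8 + 2, 22^10 ≡ 21·11: 21·11 = 231 ≡ 16. So 22^10 ≡ 16 (mod 43).
So f(21) = f(22) = 16 while 21 ≠ 22, thus f is not injective, hence not bijective.
Since f is not bijective, we determine |image(f)|. Computing x^10 mod 43 for each x (by repeated squaring, reducing mod 43 at every step), the values f(0), f(1), …, f(42) are: 0, 1, 35, 10, 21, 24, 6, 36, 4, 14, 23, 41, 38, 15, 13, 25, 11, 9, 17, 40, 31, 16, 16, 31, 40, 17, 9, 11, 25, 13, 15, 38, 41, 23, 14, 4, 36, 6, 24, 21, 10, 35, 1.
The distinct values are {0, 1, 4, 6, 9, 10, 11, 13, 14, 15, 16, 17, 21, 23, 24, 25, 31, 35, 36, 38, 40, 41}; there are 22 of them.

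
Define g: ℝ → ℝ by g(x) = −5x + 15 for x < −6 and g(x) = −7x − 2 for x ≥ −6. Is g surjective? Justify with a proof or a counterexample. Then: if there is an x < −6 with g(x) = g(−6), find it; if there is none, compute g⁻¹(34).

Both pieces are strictly decreasing (slopes −5 and −7), so each is injective on its own interval.
The left piece maps (−∞, −6) onto (45, ∞); the right piece maps [−6, ∞) onto (−∞, 40].
The union (45, ∞) ∪ (−∞, 40] omits the interval between 45 and 40; in particular 45 has no preimage. So g is not surjective.
Because the two images are disjoint, no x < −6 has g(x) = g(−6), so we compute g⁻¹(34): 34 lies in (−∞, 40], so solve −7x − 2 = 34: x = (34 + 2)/(−7) = −36/7.

-36/7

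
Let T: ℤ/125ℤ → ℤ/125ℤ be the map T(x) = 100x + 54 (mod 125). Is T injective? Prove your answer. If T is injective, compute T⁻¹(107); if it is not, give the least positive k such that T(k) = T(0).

Recall: injectivity means: for all a, b in the domain, T(a) = T(b) implies a = b.
We have gcd(100, 125) = 25 > 1. Taking a = 0 and b = 5: T(0) = 54 and T(5) = 100·5 + 54 = 554 ≡ 54 (mod 125).
So T(0) = T(5) while 0 ≠ 5, hence T is not injective.
Since T is not injective, we find the least positive k with T(k) = T(0): this means 100k ≡ 0 (mod 125), i.e. 125 ∣ 100k. Since gcd(100, 125) = 25, dividing through by 25 this holds exactly when 5 ∣ 4k, and as gcd(4, 5) = 1, exactly when 5 ∣ k.
The smallest positive such k is 5.

5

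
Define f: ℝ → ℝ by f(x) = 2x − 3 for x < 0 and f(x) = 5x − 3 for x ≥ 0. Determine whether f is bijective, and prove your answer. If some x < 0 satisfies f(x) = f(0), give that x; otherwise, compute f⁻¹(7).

2

Both pieces are strictly increasing (slopes 2 and 5), so each is injective on its own interval.
The left piece maps (−∞, 0) onto (−∞, −3); the right piece maps [0, ∞) onto [−3, ∞).
Since −3 = −3, the images partition ℝ: f is injective and surjective, hence bijective.
Because the two images are disjoint, no x < 0 has f(x) = f(0), so we compute f⁻¹(7): 7 lies in [−3, ∞), so solve 5x − 3 = 7: x = (7 + 3)/5 = 2.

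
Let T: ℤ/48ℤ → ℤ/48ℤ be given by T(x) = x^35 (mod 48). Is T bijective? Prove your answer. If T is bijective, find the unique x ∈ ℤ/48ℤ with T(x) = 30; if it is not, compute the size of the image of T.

T(0) = 0^35 = 0.
T(6): Repeated squaring mod 48: 6^1 ≡ 6, 6^2 ≡ 6² = 36, 6^4 ≡ 36² = 1296 ≡ 0, 6^8 ≡ 0² = 0, 6^16 ≡ 0² = 0, 6^32 ≡ 0² = 0. Since 35 = 32 + 2 + 1, 6^35 ≡ 0·36·6: 0·36 = 0, then 0·6 = 0. So 6^35 ≡ 0 (mod 48).
So T(0) = T(6) = 0 while 0 ≠ 6, so T is not injective, hence not bijective.
Since T is not bijective, we determine |image(T)|. Computing x^35 mod 48 for each x (by repeated squaring, reducing mod 48 at every step), the values T(0), T(1), …, T(47) are: 0, 1, 32, 27, 16, 29, 0, 7, 32, 9, 16, 35, 0, 37, 32, 15, 16, 17, 0, 43, 32, 45, 16, 23, 0, 25, 32, 3, 16, 5, 0, 31, 32, 33, 16, 11, 0, 13, 32, 39, 16, 41, 0, 19, 32, 21, 16, 47.
The distinct values are {0, 1, 3, 5, 7, 9, 11, 13, 15, 16, 17, 19, 21, 23, 25, 27, 29, 31, 32, 33, 35, 37, 39, 41, 43, 45, 47}; there are 27 of them.

27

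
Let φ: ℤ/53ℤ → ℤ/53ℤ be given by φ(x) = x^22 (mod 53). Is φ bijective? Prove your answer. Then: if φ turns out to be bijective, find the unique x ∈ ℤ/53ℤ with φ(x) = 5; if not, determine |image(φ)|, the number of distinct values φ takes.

27

φ(26): Repeated squaring mod 53: 26^1 ≡ 26, 26^2 ≡ 26² = 676 ≡ 40, 26^4 ≡ 40² = 1600 ≡ 10, 26^8 ≡ 10² = 100 ≡ 47, 26^16 ≡ 47² = 2209 ≡ 36. Since 22 = 16 + 4 + 2, 26^22 ≡ 36·10·40: 36·10 = 360 ≡ 42, then 42·40 = 1680 ≡ 37. So 26^22 ≡ 37 (mod 53).
φ(27): Repeated squaring mod 53: 27^1 ≡ 27, 27^2 ≡ 27² = 729 ≡ 40, 27^4 ≡ 40² = 1600 ≡ 10, 27^8 ≡ 10² = 100 ≡ 47, 27^16 ≡ 47² = 2209 ≡ 36. Since 22 = 16 + 4 + 2, 27^22 ≡ 36·10·40: 36·10 = 360 ≡ 42, then 42·40 = 1680 ≡ 37. So 27^22 ≡ 37 (mod 53).
So φ(26) = φ(27) = 37 while 26 ≠ 27, thus φ is not injective, hence not bijective.
Since φ is not bijective, we determine |image(φ)|. Computing x^22 mod 53 for each x (by repeated squaring, reducing mod 53 at every step), the values φ(0), φ(1), …, φ(52) are: 0, 1, 43, 17, 47, 29, 42, 10, 7, 24, 28, 49, 4, 44, 6, 16, 36, 15, 25, 9, 38, 11, 40, 52, 13, 46, 37, 37, 46, 13, 52, 40, 11, 38, 9, 25, 15, 36, 16, 6, 44, 4, 49, 28, 24, 7, 10, 42, 29, 47, 17, 43, 1.
The distinct values are {0, 1, 4, 6, 7, 9, 10, 11, 13, 15, 16, 17, 24, 25, 28, 29, 36, 37, 38, 40, 42, 43, 44, 46, 47, 49, 52}; there are 27 of them.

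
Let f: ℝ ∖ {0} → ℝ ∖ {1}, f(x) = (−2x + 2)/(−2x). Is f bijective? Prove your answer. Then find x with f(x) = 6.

-1/5

Suppose f(x_1) = f(x_2). Cross-multiplying: (−2x_1 + 2)(−2x_2) = (−2x_2 + 2)(−2x_1).
Expanding both sides and cancelling the symmetric terms leaves 4·(x_1 − x_2) = 0. Since 4 ≠ 0, x_1 = x_2. Thus f is injective.
For any y ≠ 1, solving y(−2x) = −2x + 2 for x gives a well-defined x ≠ 0. So f is surjective.
Therefore f is bijective.
Solving f(x) = 6: cross-multiplying gives −2x + 2 = 6(−2x), which rearranges to 10x = −2, so x = −1/5.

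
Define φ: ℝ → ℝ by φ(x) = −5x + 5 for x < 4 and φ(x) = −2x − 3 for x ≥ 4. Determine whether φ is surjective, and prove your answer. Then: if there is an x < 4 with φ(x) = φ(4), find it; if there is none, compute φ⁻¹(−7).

Both pieces are strictly decreasing (slopes −5 and −2), so each is injective on its own interval.
The left piece maps (−∞, 4) onto (−15, ∞); the right piece maps [4, ∞) onto (−∞, −11].
The union (−15, ∞) ∪ (−∞, −11] covers ℝ, so φ is surjective.
For the follow-up: the images overlap, so an x < 4 with φ(x) = φ(4) exists. φ(4) = −11; solving −5x + 5 = −11 for x < 4 gives x = (−11 − 5)/(−5) = 16/5.

16/5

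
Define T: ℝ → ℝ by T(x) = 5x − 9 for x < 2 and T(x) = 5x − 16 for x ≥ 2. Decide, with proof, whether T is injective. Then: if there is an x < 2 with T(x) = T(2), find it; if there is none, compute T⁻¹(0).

3/5

Both pieces are strictly increasing (slopes 5 and 5), so each is injective on its own interval.
The left piece maps (−∞, 2) onto (−∞, 1); the right piece maps [2, ∞) onto [−6, ∞).
These images overlap. In particular T(2) = −6 (right piece), and solving 5x − 9 = −6 on the left piece gives x = 3/5 < 2.
So T(3/5) = T(2) with 3/5 ≠ 2, and T is not injective. This x = 3/5 is the requested value below 2.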